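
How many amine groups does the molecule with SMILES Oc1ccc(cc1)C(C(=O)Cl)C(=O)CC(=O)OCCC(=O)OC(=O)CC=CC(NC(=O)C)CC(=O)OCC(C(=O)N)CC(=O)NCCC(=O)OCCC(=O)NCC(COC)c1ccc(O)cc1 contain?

0

–OH attached directly to an aromatic ring → phenol (not alcohol); the ring itself is an arene.
pendant –C(=O)X: carbonyl C bonded to C and halogen → acyl halide.
–C(=O)– with carbon on both sides → ketone.
–C(=O)–O–C with C on the carbonyl side → ester.
two acyl groups sharing one oxygen, –C(=O)–O–C(=O)– → anhydride.
C=C double bond → alkene.
pendant –NHC(=O)CH3: N bonded to a carbonyl → amide (not amine).
–C(=O)–O–C with C on the carbonyl side → ester.
pendant –CONH2: carbonyl C bonded to C and N → amide.
–C(=O)–N– linkage → amide (the N is not an amine).
–C(=O)–O–C with C on the carbonyl side → ester.
–C(=O)–N– linkage → amide (the N is not an amine).
pendant –CH2OCH3: C–O–C linkage → ether.
–OH attached directly to an aromatic ring → phenol (not alcohol); the ring itself is an arene.
No segment is a amine: CH(NHCOCH3) is amide, not amine; CH(CONH2) is amide, not amine; CH2CONHCH2 is amide, not amine. → 0.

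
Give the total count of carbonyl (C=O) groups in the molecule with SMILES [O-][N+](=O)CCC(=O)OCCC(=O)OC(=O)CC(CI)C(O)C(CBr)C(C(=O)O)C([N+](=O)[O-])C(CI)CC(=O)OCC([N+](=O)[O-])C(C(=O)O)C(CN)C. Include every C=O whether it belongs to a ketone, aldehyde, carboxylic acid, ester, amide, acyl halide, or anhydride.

6

CH2COOCH2: ester, 1 C=O (running total 1).
CH2CO-O-COCH2: anhydride, 2 C=O (running total 3).
CH(COOH): carboxylic acid, 1 C=O (running total 4).
CH2COOCH2: ester, 1 C=O (running total 5).
CH(COOH): carboxylic acid, 1 C=O (running total 6).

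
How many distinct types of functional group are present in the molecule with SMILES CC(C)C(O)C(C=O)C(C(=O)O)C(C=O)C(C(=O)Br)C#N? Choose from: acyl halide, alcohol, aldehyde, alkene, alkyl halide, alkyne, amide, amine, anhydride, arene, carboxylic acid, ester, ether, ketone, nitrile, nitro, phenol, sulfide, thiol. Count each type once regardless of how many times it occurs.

Reading the structure from left to right:
  CH(OH): –OH on an sp³ carbon → alcohol (secondary).
  CH(CHO): pendant –CHO: carbonyl C bonded to C and H → aldehyde.
  CH(COOH): pendant –COOH: carbonyl C bonded to C and –OH → carboxylic acid.
  CH(CHO): pendant –CHO: carbonyl C bonded to C and H → aldehyde.
  CH(COBr): pendant –C(=O)X: carbonyl C bonded to C and halogen → acyl halide.
  CN: –C≡N: carbon triple-bonded to nitrogen → nitrile.
Distinct types present: acyl halide, alcohol, aldehyde, carboxylic acid, nitrile.

5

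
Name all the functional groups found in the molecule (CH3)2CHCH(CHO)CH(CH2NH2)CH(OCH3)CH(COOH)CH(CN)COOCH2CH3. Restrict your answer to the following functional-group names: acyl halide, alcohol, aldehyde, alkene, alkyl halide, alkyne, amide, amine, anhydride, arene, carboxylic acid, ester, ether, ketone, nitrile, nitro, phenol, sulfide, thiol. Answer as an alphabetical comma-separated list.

aldehyde, amine, carboxylic acid, ester, ether, nitrile

pendant –CHO: carbonyl C bonded to C and H → aldehyde.
pendant –CH2NH2: N on sp³ C, no adjacent C=O → amine.
pendant –OCH3: C–O–C with sp³ C, no adjacent C=O → ether.
pendant –COOH: carbonyl C bonded to C and –OH → carboxylic acid.
pendant –C≡N: nitrile.
–C(=O)OCH2CH3: carbonyl C bonded to C and to –OEt → ester.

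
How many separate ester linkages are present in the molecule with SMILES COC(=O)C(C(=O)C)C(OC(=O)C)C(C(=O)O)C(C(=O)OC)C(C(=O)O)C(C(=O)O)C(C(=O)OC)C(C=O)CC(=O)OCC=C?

5

Reading the structure from left to right:
  CH3OOC: CH3O–C(=O)–: carbonyl C bonded to C and to –OCH3 → ester (not ketone + ether).
  CH(COCH3): pendant –COCH3: carbonyl C bonded to two carbons → ketone.
  CH(OCOCH3): pendant –OC(=O)CH3: an acyloxy group → ester.
  CH(COOH): pendant –COOH: carbonyl C bonded to C and –OH → carboxylic acid.
  CH(COOCH3): pendant –COOCH3: carbonyl C bonded to C and –OCH3 → ester.
  CH(COOH): pendant –COOH: carbonyl C bonded to C and –OH → carboxylic acid.
  CH(COOH): pendant –COOH: carbonyl C bonded to C and –OH → carboxylic acid.
  CH(COOCH3): pendant –COOCH3: carbonyl C bonded to C and –OCH3 → ester.
  CH(CHO): pendant –CHO: carbonyl C bonded to C and H → aldehyde.
  CH2COOCH2: –C(=O)–O–C with C on the carbonyl side → ester.
  CH=CH2: C=C double bond → alkene.
Ester appears at: CH3OOC, CH(OCOCH3), CH(COOCH3), CH(COOCH3), CH2COOCH2 → 5.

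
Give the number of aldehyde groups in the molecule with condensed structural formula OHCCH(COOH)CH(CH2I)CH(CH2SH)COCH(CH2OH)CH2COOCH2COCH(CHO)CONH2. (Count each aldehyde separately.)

terminal –CHO: carbonyl C bonded to H and C → aldehyde.
pendant –COOH: carbonyl C bonded to C and –OH → carboxylic acid.
pendant –CH2X: halogen on sp³ carbon → alkyl halide.
pendant –CH2SH → thiol.
–C(=O)– with carbon on both sides → ketone.
pendant –CH2OH on an sp³ backbone C → alcohol.
–C(=O)–O–C with C on the carbonyl side → ester.
–C(=O)– with carbon on both sides → ketone.
pendant –CHO: carbonyl C bonded to C and H → aldehyde.
–C(=O)NH2: carbonyl C bonded to C and to N → amide (the N is not a separate amine).
Aldehyde appears at: OHC, CH(CHO) → 2.

2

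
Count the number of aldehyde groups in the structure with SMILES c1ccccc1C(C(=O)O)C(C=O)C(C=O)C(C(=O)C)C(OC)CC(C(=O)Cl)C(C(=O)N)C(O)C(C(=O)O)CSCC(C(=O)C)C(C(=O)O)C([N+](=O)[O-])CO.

2

C6H5– phenyl ring → arene.
pendant –COOH: carbonyl C bonded to C and –OH → carboxylic acid.
pendant –CHO: carbonyl C bonded to C and H → aldehyde.
pendant –CHO: carbonyl C bonded to C and H → aldehyde.
pendant –COCH3: carbonyl C bonded to two carbons → ketone.
pendant –OCH3: C–O–C with sp³ C, no adjacent C=O → ether.
pendant –C(=O)X: carbonyl C bonded to C and halogen → acyl halide.
pendant –CONH2: carbonyl C bonded to C and N → amide.
–OH on an sp³ carbon → alcohol (secondary).
pendant –COOH: carbonyl C bonded to C and –OH → carboxylic acid.
C–S–C linkage → sulfide (thioether).
pendant –COCH3: carbonyl C bonded to two carbons → ketone.
pendant –COOH: carbonyl C bonded to C and –OH → carboxylic acid.
–NO2 on an sp³ carbon → nitro (the N=O is not a carbonyl).
–OH on an sp³ carbon → alcohol.
Aldehyde appears at: CH(CHO), CH(CHO) → 2.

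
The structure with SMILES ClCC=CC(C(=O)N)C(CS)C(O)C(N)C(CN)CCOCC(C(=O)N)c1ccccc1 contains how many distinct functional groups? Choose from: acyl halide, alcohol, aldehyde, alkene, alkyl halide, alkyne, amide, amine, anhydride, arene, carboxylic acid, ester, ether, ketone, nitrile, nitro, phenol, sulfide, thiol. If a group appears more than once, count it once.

halogen on an sp³ carbon → alkyl halide.
C=C double bond → alkene.
pendant –CONH2: carbonyl C bonded to C and N → amide.
pendant –CH2SH → thiol.
–OH on an sp³ carbon → alcohol (secondary).
–NH2 on an sp³ carbon with no adjacent C=O → amine.
pendant –CH2NH2: N on sp³ C, no adjacent C=O → amine.
C–O–C with sp³ carbons on both sides and no adjacent C=O → ether.
pendant –CONH2: carbonyl C bonded to C and N → amide.
–C6H5 phenyl ring → arene.
Distinct types present: alcohol, alkene, alkyl halide, amide, amine, arene, ether, thiol.

8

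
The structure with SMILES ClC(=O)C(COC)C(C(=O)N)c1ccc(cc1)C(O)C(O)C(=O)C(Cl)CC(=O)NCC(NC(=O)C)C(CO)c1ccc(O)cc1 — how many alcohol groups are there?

Reading the structure from left to right:
  ClCO: –C(=O)Cl: carbonyl C bonded to C and to a halogen → acyl halide (not alkyl halide).
  CH(CH2OCH3): pendant –CH2OCH3: C–O–C linkage → ether.
  CH(CONH2): pendant –CONH2: carbonyl C bonded to C and N → amide.
  C6H4: para-disubstituted benzene ring → arene.
  CH(OH): –OH on an sp³ carbon → alcohol (secondary).
  CH(OH): –OH on an sp³ carbon → alcohol (secondary).
  CO: –C(=O)– with carbon on both sides → ketone.
  CH(Cl): halogen on an sp³ carbon → alkyl halide.
  CH2CONHCH2: –C(=O)–N– linkage → amide (the N is not an amine).
  CH(NHCOCH3): pendant –NHC(=O)CH3: N bonded to a carbonyl → amide (not amine).
  CH(CH2OH): pendant –CH2OH on an sp³ backbone C → alcohol.
  C6H4OH: –OH attached directly to an aromatic ring → phenol (not alcohol); the ring itself is an arene.
Alcohol appears at: CH(OH), CH(OH), CH(CH2OH) → 3.

3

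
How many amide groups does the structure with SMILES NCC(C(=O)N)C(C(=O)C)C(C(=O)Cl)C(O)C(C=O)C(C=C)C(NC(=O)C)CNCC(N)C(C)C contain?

2

Reading the structure from left to right:
  H2NCH2: –NH2 on an sp³ carbon with no adjacent C=O → amine.
  CH(CONH2): pendant –CONH2: carbonyl C bonded to C and N → amide.
  CH(COCH3): pendant –COCH3: carbonyl C bonded to two carbons → ketone.
  CH(COCl): pendant –C(=O)X: carbonyl C bonded to C and halogen → acyl halide.
  CH(OH): –OH on an sp³ carbon → alcohol (secondary).
  CH(CHO): pendant –CHO: carbonyl C bonded to C and H → aldehyde.
  CH(CH=CH2): pendant –CH=CH2: C=C double bond → alkene.
  CH(NHCOCH3): pendant –NHC(=O)CH3: N bonded to a carbonyl → amide (not amine).
  CH2NHCH2: C–N–C with sp³ carbons and no adjacent C=O → amine (secondary).
  CH(NH2): –NH2 on an sp³ carbon with no adjacent C=O → amine.
Amide appears at: CH(CONH2), CH(NHCOCH3) → 2.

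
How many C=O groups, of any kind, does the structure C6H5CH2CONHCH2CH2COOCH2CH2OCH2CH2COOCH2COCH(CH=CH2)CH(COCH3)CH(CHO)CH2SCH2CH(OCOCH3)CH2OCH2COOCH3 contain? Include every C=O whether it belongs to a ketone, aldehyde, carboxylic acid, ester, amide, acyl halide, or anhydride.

CH2CONHCH2: amide, 1 C=O (running total 1).
CH2COOCH2: ester, 1 C=O (running total 2).
CH2COOCH2: ester, 1 C=O (running total 3).
CO: ketone, 1 C=O (running total 4).
CH(COCH3): ketone, 1 C=O (running total 5).
CH(CHO): aldehyde, 1 C=O (running total 6).
CH(OCOCH3): ester, 1 C=O (running total 7).
COOCH3: ester, 1 C=O (running total 8).

8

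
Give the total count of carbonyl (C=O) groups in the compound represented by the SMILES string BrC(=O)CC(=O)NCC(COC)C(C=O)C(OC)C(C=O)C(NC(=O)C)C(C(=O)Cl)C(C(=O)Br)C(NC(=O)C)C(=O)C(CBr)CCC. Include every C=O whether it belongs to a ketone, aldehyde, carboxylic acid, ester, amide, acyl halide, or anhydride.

9

BrCO: acyl halide, 1 C=O (running total 1).
CH2CONHCH2: amide, 1 C=O (running total 2).
CH(CHO): aldehyde, 1 C=O (running total 3).
CH(CHO): aldehyde, 1 C=O (running total 4).
CH(NHCOCH3): amide, 1 C=O (running total 5).
CH(COCl): acyl halide, 1 C=O (running total 6).
CH(COBr): acyl halide, 1 C=O (running total 7).
CH(NHCOCH3): amide, 1 C=O (running total 8).
CO: ketone, 1 C=O (running total 9).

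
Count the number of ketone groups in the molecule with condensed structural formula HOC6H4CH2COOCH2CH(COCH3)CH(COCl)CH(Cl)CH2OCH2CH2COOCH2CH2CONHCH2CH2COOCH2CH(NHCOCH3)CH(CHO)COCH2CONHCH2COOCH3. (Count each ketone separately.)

2

Working along the chain:
  HOC6H4: –OH attached directly to an aromatic ring → phenol (not alcohol); the ring itself is an arene.
  CH2COOCH2: –C(=O)–O–C with C on the carbonyl side → ester.
  CH(COCH3): pendant –COCH3: carbonyl C bonded to two carbons → ketone.
  CH(COCl): pendant –C(=O)X: carbonyl C bonded to C and halogen → acyl halide.
  CH(Cl): halogen on an sp³ carbon → alkyl halide.
  CH2OCH2: C–O–C with sp³ carbons on both sides and no adjacent C=O → ether.
  CH2COOCH2: –C(=O)–O–C with C on the carbonyl side → ester.
  CH2CONHCH2: –C(=O)–N– linkage → amide (the N is not an amine).
  CH2COOCH2: –C(=O)–O–C with C on the carbonyl side → ester.
  CH(NHCOCH3): pendant –NHC(=O)CH3: N bonded to a carbonyl → amide (not amine).
  CH(CHO): pendant –CHO: carbonyl C bonded to C and H → aldehyde.
  CO: –C(=O)– with carbon on both sides → ketone.
  CH2CONHCH2: –C(=O)–N– linkage → amide (the N is not an amine).
  COOCH3: –C(=O)OCH3: carbonyl C bonded to C and to –OCH3 → ester (not ketone + ether).
Ketone appears at: CH(COCH3), CO → 2.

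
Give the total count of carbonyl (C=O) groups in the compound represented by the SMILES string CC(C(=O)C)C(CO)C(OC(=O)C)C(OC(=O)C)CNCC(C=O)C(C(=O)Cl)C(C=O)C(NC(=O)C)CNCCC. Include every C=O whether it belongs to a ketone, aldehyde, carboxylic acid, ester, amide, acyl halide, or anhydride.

CH(COCH3): ketone, 1 C=O (running total 1).
CH(OCOCH3): ester, 1 C=O (running total 2).
CH(OCOCH3): ester, 1 C=O (running total 3).
CH(CHO): aldehyde, 1 C=O (running total 4).
CH(COCl): acyl halide, 1 C=O (running total 5).
CH(CHO): aldehyde, 1 C=O (running total 6).
CH(NHCOCH3): amide, 1 C=O (running total 7).

7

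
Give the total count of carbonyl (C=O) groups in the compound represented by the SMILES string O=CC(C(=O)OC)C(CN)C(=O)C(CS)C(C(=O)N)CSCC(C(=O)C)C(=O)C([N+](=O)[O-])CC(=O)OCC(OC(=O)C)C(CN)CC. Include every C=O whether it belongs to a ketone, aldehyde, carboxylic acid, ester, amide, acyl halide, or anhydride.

OHC: aldehyde, 1 C=O (running total 1).
CH(COOCH3): ester, 1 C=O (running total 2).
CO: ketone, 1 C=O (running total 3).
CH(CONH2): amide, 1 C=O (running total 4).
CH(COCH3): ketone, 1 C=O (running total 5).
CO: ketone, 1 C=O (running total 6).
CH2COOCH2: ester, 1 C=O (running total 7).
CH(OCOCH3): ester, 1 C=O (running total 8).

8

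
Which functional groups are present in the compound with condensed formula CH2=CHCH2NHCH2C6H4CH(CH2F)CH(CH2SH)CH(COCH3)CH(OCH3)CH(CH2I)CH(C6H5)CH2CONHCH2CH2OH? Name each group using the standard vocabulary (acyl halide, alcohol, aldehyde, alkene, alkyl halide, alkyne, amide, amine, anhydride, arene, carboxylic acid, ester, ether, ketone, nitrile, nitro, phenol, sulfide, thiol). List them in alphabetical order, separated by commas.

alcohol, alkene, alkyl halide, amide, amine, arene, ether, ketone, thiol

C=C double bond → alkene.
C–N–C with sp³ carbons and no adjacent C=O → amine (secondary).
para-disubstituted benzene ring → arene.
pendant –CH2X: halogen on sp³ carbon → alkyl halide.
pendant –CH2SH → thiol.
pendant –COCH3: carbonyl C bonded to two carbons → ketone.
pendant –OCH3: C–O–C with sp³ C, no adjacent C=O → ether.
pendant –CH2X: halogen on sp³ carbon → alkyl halide.
pendant –C6H5: benzene ring → arene.
–C(=O)–N– linkage → amide (the N is not an amine).
–OH on an sp³ carbon → alcohol.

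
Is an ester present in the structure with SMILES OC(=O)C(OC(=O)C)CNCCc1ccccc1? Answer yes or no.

yes

–COOH: carbonyl C bonded to –OH and C → carboxylic acid (the –OH is not a separate alcohol).
pendant –OC(=O)CH3: an acyloxy group → ester.
C–N–C with sp³ carbons and no adjacent C=O → amine (secondary).
–C6H5 phenyl ring → arene.
The CH(OCOCH3) segment supplies the ester: pendant –OC(=O)CH3: an acyloxy group → ester.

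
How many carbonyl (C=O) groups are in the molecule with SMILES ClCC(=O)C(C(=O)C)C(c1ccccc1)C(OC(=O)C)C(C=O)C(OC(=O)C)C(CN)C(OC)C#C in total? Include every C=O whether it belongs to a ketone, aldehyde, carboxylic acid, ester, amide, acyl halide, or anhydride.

CO: ketone, 1 C=O (running total 1).
CH(COCH3): ketone, 1 C=O (running total 2).
CH(OCOCH3): ester, 1 C=O (running total 3).
CH(CHO): aldehyde, 1 C=O (running total 4).
CH(OCOCH3): ester, 1 C=O (running total 5).

5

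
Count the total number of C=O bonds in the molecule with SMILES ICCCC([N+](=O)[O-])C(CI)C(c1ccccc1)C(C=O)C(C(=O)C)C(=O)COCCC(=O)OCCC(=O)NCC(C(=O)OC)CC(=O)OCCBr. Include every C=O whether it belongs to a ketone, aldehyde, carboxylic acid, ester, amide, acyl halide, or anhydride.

7

CH(CHO): aldehyde, 1 C=O (running total 1).
CH(COCH3): ketone, 1 C=O (running total 2).
CO: ketone, 1 C=O (running total 3).
CH2COOCH2: ester, 1 C=O (running total 4).
CH2CONHCH2: amide, 1 C=O (running total 5).
CH(COOCH3): ester, 1 C=O (running total 6).
CH2COOCH2: ester, 1 C=O (running total 7).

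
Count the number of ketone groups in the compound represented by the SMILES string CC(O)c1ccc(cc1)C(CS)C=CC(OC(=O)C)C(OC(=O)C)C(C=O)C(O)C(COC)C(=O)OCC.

Working along the chain:
  CH(OH): –OH on an sp³ carbon → alcohol (secondary).
  C6H4: para-disubstituted benzene ring → arene.
  CH(CH2SH): pendant –CH2SH → thiol.
  CH=CH: C=C double bond → alkene.
  CH(OCOCH3): pendant –OC(=O)CH3: an acyloxy group → ester.
  CH(OCOCH3): pendant –OC(=O)CH3: an acyloxy group → ester.
  CH(CHO): pendant –CHO: carbonyl C bonded to C and H → aldehyde.
  CH(OH): –OH on an sp³ carbon → alcohol (secondary).
  CH(CH2OCH3): pendant –CH2OCH3: C–O–C linkage → ether.
  COOCH2CH3: –C(=O)OCH2CH3: carbonyl C bonded to C and to –OEt → ester.
No segment is a ketone: CH(OCOCH3) is ester, not ketone; CH(OCOCH3) is ester, not ketone; CH(CHO) is aldehyde, not ketone. → 0.

0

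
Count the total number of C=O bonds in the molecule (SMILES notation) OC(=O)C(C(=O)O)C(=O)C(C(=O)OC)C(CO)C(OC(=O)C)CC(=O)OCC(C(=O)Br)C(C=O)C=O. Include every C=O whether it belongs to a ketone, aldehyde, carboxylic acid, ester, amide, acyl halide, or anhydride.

HOOC: carboxylic acid, 1 C=O (running total 1).
CH(COOH): carboxylic acid, 1 C=O (running total 2).
CO: ketone, 1 C=O (running total 3).
CH(COOCH3): ester, 1 C=O (running total 4).
CH(OCOCH3): ester, 1 C=O (running total 5).
CH2COOCH2: ester, 1 C=O (running total 6).
CH(COBr): acyl halide, 1 C=O (running total 7).
CH(CHO): aldehyde, 1 C=O (running total 8).
CHO: aldehyde, 1 C=O (running total 9).

9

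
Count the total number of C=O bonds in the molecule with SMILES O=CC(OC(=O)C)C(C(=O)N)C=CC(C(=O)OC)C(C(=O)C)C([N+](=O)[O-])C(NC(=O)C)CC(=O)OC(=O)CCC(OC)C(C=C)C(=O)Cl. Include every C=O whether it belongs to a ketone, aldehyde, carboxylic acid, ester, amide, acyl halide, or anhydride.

9

OHC: aldehyde, 1 C=O (running total 1).
CH(OCOCH3): ester, 1 C=O (running total 2).
CH(CONH2): amide, 1 C=O (running total 3).
CH(COOCH3): ester, 1 C=O (running total 4).
CH(COCH3): ketone, 1 C=O (running total 5).
CH(NHCOCH3): amide, 1 C=O (running total 6).
CH2CO-O-COCH2: anhydride, 2 C=O (running total 8).
COCl: acyl halide, 1 C=O (running total 9).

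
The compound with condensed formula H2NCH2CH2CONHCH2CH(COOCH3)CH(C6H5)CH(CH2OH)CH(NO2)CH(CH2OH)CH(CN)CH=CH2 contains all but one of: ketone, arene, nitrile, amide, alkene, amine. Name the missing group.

arene: present (CH(C6H5) — pendant –C6H5: benzene ring → arene).
alkene: present (CH=CH2 — C=C double bond → alkene).
amide: present (CH2CONHCH2 — –C(=O)–N– linkage → amide (the N is not an amine)).
nitrile: present (CH(CN) — pendant –C≡N: nitrile).
amine: present (H2NCH2 — –NH2 on an sp³ carbon with no adjacent C=O → amine).
ketone: absent. In CH(COOCH3), the C=O is bonded to an –O–C group, which defines an ester, not a ketone. In CH2CONHCH2, the C=O is bonded to nitrogen, which defines an amide, not a ketone.

ketone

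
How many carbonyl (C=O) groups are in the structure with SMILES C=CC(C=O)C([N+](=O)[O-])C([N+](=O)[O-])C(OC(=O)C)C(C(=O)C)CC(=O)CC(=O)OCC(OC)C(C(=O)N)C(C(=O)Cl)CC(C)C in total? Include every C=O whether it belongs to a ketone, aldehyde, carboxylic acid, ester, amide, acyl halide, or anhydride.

CH(CHO): aldehyde, 1 C=O (running total 1).
CH(OCOCH3): ester, 1 C=O (running total 2).
CH(COCH3): ketone, 1 C=O (running total 3).
CO: ketone, 1 C=O (running total 4).
CH2COOCH2: ester, 1 C=O (running total 5).
CH(CONH2): amide, 1 C=O (running total 6).
CH(COCl): acyl halide, 1 C=O (running total 7).

7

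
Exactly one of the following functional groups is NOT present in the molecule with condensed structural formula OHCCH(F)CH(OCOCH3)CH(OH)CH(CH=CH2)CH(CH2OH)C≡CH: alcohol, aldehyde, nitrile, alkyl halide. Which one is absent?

alkyl halide: present (CH(F) — halogen on an sp³ carbon → alkyl halide).
alcohol: present (CH(OH) — –OH on an sp³ carbon → alcohol (secondary)).
aldehyde: present (OHC — terminal –CHO: carbonyl C bonded to H and C → aldehyde).
nitrile: absent. In C≡CH, the triple bond is C≡C, not C≡N.

nitrile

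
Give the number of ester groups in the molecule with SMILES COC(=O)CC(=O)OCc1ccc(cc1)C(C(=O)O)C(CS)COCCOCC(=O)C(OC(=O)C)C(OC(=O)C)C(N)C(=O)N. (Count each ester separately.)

4

Reading the structure from left to right:
  CH3OOC: CH3O–C(=O)–: carbonyl C bonded to C and to –OCH3 → ester (not ketone + ether).
  CH2COOCH2: –C(=O)–O–C with C on the carbonyl side → ester.
  C6H4: para-disubstituted benzene ring → arene.
  CH(COOH): pendant –COOH: carbonyl C bonded to C and –OH → carboxylic acid.
  CH(CH2SH): pendant –CH2SH → thiol.
  CH2OCH2: C–O–C with sp³ carbons on both sides and no adjacent C=O → ether.
  CH2OCH2: C–O–C with sp³ carbons on both sides and no adjacent C=O → ether.
  CO: –C(=O)– with carbon on both sides → ketone.
  CH(OCOCH3): pendant –OC(=O)CH3: an acyloxy group → ester.
  CH(OCOCH3): pendant –OC(=O)CH3: an acyloxy group → ester.
  CH(NH2): –NH2 on an sp³ carbon with no adjacent C=O → amine.
  CONH2: –C(=O)NH2: carbonyl C bonded to C and to N → amide (the N is not a separate amine).
Ester appears at: CH3OOC, CH2COOCH2, CH(OCOCH3), CH(OCOCH3) → 4.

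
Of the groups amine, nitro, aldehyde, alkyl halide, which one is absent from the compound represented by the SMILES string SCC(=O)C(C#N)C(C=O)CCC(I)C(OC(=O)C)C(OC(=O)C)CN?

alkyl halide: present (CH(I) — halogen on an sp³ carbon → alkyl halide).
aldehyde: present (CH(CHO) — pendant –CHO: carbonyl C bonded to C and H → aldehyde).
amine: present (CH2NH2 — –NH2 on an sp³ carbon with no adjacent C=O → amine).
nitro: no segment matches this pattern.

nitro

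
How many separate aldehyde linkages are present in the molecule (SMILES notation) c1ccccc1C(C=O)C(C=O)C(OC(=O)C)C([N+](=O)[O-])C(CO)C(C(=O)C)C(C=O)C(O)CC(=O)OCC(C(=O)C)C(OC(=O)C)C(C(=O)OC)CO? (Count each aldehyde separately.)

C6H5– phenyl ring → arene.
pendant –CHO: carbonyl C bonded to C and H → aldehyde.
pendant –CHO: carbonyl C bonded to C and H → aldehyde.
pendant –OC(=O)CH3: an acyloxy group → ester.
–NO2 on an sp³ carbon → nitro (the N=O is not a carbonyl).
pendant –CH2OH on an sp³ backbone C → alcohol.
pendant –COCH3: carbonyl C bonded to two carbons → ketone.
pendant –CHO: carbonyl C bonded to C and H → aldehyde.
–OH on an sp³ carbon → alcohol (secondary).
–C(=O)–O–C with C on the carbonyl side → ester.
pendant –COCH3: carbonyl C bonded to two carbons → ketone.
pendant –OC(=O)CH3: an acyloxy group → ester.
pendant –COOCH3: carbonyl C bonded to C and –OCH3 → ester.
–OH on an sp³ carbon → alcohol.
Aldehyde appears at: CH(CHO), CH(CHO), CH(CHO) → 3.

3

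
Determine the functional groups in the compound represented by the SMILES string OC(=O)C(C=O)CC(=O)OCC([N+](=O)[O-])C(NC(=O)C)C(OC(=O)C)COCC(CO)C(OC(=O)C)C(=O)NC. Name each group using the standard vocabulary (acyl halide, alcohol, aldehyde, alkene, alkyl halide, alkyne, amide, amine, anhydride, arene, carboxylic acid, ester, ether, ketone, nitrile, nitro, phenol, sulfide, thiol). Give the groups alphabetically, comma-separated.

Working along the chain:
  HOOC: –COOH: carbonyl C bonded to –OH and C → carboxylic acid (the –OH is not a separate alcohol).
  CH(CHO): pendant –CHO: carbonyl C bonded to C and H → aldehyde.
  CH2COOCH2: –C(=O)–O–C with C on the carbonyl side → ester.
  CH(NO2): –NO2 on an sp³ carbon → nitro (the N=O is not a carbonyl).
  CH(NHCOCH3): pendant –NHC(=O)CH3: N bonded to a carbonyl → amide (not amine).
  CH(OCOCH3): pendant –OC(=O)CH3: an acyloxy group → ester.
  CH2OCH2: C–O–C with sp³ carbons on both sides and no adjacent C=O → ether.
  CH(CH2OH): pendant –CH2OH on an sp³ backbone C → alcohol.
  CH(OCOCH3): pendant –OC(=O)CH3: an acyloxy group → ester.
  CONHCH3: –C(=O)NHCH3: carbonyl C bonded to C and to N → amide (the N is not an amine).

alcohol, aldehyde, amide, carboxylic acid, ester, ether, nitro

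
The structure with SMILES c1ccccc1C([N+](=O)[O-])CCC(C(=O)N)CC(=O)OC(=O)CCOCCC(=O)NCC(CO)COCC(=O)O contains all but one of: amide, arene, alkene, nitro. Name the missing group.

alkene

amide: present (CH(CONH2) — pendant –CONH2: carbonyl C bonded to C and N → amide).
arene: present (C6H5 — C6H5– phenyl ring → arene).
nitro: present (CH(NO2) — –NO2 on an sp³ carbon → nitro (the N=O is not a carbonyl)).
alkene: absent. In C6H5, the C=C units are part of an aromatic ring, which is an arene, not an isolated alkene.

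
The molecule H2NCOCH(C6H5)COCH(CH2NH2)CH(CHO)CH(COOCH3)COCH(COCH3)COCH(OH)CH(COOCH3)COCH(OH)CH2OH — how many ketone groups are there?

5

Taking each segment in turn:
  H2NCO: –C(=O)NH2: carbonyl C bonded to C and to N → amide (the N is not a separate amine).
  CH(C6H5): pendant –C6H5: benzene ring → arene.
  CO: –C(=O)– with carbon on both sides → ketone.
  CH(CH2NH2): pendant –CH2NH2: N on sp³ C, no adjacent C=O → amine.
  CH(CHO): pendant –CHO: carbonyl C bonded to C and H → aldehyde.
  CH(COOCH3): pendant –COOCH3: carbonyl C bonded to C and –OCH3 → ester.
  CO: –C(=O)– with carbon on both sides → ketone.
  CH(COCH3): pendant –COCH3: carbonyl C bonded to two carbons → ketone.
  CO: –C(=O)– with carbon on both sides → ketone.
  CH(OH): –OH on an sp³ carbon → alcohol (secondary).
  CH(COOCH3): pendant –COOCH3: carbonyl C bonded to C and –OCH3 → ester.
  CO: –C(=O)– with carbon on both sides → ketone.
  CH(OH): –OH on an sp³ carbon → alcohol (secondary).
  CH2OH: –OH on an sp³ carbon → alcohol.
Ketone appears at: CO, CO, CH(COCH3), CO, CO → 5.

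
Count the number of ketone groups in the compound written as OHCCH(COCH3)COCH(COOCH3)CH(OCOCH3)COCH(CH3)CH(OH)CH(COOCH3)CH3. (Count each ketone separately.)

Working along the chain:
  OHC: terminal –CHO: carbonyl C bonded to H and C → aldehyde.
  CH(COCH3): pendant –COCH3: carbonyl C bonded to two carbons → ketone.
  CO: –C(=O)– with carbon on both sides → ketone.
  CH(COOCH3): pendant –COOCH3: carbonyl C bonded to C and –OCH3 → ester.
  CH(OCOCH3): pendant –OC(=O)CH3: an acyloxy group → ester.
  CO: –C(=O)– with carbon on both sides → ketone.
  CH(OH): –OH on an sp³ carbon → alcohol (secondary).
  CH(COOCH3): pendant –COOCH3: carbonyl C bonded to C and –OCH3 → ester.
Ketone appears at: CH(COCH3), CO, CO → 3.

3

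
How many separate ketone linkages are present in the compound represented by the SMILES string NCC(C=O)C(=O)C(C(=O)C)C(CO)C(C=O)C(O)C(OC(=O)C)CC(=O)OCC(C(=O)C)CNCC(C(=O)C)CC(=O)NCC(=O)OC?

Reading the structure from left to right:
  H2NCH2: –NH2 on an sp³ carbon with no adjacent C=O → amine.
  CH(CHO): pendant –CHO: carbonyl C bonded to C and H → aldehyde.
  CO: –C(=O)– with carbon on both sides → ketone.
  CH(COCH3): pendant –COCH3: carbonyl C bonded to two carbons → ketone.
  CH(CH2OH): pendant –CH2OH on an sp³ backbone C → alcohol.
  CH(CHO): pendant –CHO: carbonyl C bonded to C and H → aldehyde.
  CH(OH): –OH on an sp³ carbon → alcohol (secondary).
  CH(OCOCH3): pendant –OC(=O)CH3: an acyloxy group → ester.
  CH2COOCH2: –C(=O)–O–C with C on the carbonyl side → ester.
  CH(COCH3): pendant –COCH3: carbonyl C bonded to two carbons → ketone.
  CH2NHCH2: C–N–C with sp³ carbons and no adjacent C=O → amine (secondary).
  CH(COCH3): pendant –COCH3: carbonyl C bonded to two carbons → ketone.
  CH2CONHCH2: –C(=O)–N– linkage → amide (the N is not an amine).
  COOCH3: –C(=O)OCH3: carbonyl C bonded to C and to –OCH3 → ester (not ketone + ether).
Ketone appears at: CO, CH(COCH3), CH(COCH3), CH(COCH3) → 4.

4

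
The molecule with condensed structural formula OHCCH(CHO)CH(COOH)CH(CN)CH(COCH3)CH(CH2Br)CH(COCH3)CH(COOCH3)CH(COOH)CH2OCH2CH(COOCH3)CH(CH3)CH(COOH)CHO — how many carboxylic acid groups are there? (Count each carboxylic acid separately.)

3

Reading the structure from left to right:
  OHC: terminal –CHO: carbonyl C bonded to H and C → aldehyde.
  CH(CHO): pendant –CHO: carbonyl C bonded to C and H → aldehyde.
  CH(COOH): pendant –COOH: carbonyl C bonded to C and –OH → carboxylic acid.
  CH(CN): pendant –C≡N: nitrile.
  CH(COCH3): pendant –COCH3: carbonyl C bonded to two carbons → ketone.
  CH(CH2Br): pendant –CH2X: halogen on sp³ carbon → alkyl halide.
  CH(COCH3): pendant –COCH3: carbonyl C bonded to two carbons → ketone.
  CH(COOCH3): pendant –COOCH3: carbonyl C bonded to C and –OCH3 → ester.
  CH(COOH): pendant –COOH: carbonyl C bonded to C and –OH → carboxylic acid.
  CH2OCH2: C–O–C with sp³ carbons on both sides and no adjacent C=O → ether.
  CH(COOCH3): pendant –COOCH3: carbonyl C bonded to C and –OCH3 → ester.
  CH(COOH): pendant –COOH: carbonyl C bonded to C and –OH → carboxylic acid.
  CHO: terminal –CHO: carbonyl C bonded to H and C → aldehyde.
Carboxylic acid appears at: CH(COOH), CH(COOH), CH(COOH) → 3.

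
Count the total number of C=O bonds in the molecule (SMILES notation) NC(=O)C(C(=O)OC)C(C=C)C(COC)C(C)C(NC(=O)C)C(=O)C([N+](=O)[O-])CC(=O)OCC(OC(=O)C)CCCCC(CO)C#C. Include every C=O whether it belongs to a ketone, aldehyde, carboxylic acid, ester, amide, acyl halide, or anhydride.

6

H2NCO: amide, 1 C=O (running total 1).
CH(COOCH3): ester, 1 C=O (running total 2).
CH(NHCOCH3): amide, 1 C=O (running total 3).
CO: ketone, 1 C=O (running total 4).
CH2COOCH2: ester, 1 C=O (running total 5).
CH(OCOCH3): ester, 1 C=O (running total 6).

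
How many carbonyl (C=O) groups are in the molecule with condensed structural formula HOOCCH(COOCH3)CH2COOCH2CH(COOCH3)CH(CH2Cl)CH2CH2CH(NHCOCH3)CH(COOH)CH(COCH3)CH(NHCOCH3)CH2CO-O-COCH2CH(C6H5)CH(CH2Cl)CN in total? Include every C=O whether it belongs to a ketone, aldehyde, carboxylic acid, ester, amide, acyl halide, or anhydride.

10

HOOC: carboxylic acid, 1 C=O (running total 1).
CH(COOCH3): ester, 1 C=O (running total 2).
CH2COOCH2: ester, 1 C=O (running total 3).
CH(COOCH3): ester, 1 C=O (running total 4).
CH(NHCOCH3): amide, 1 C=O (running total 5).
CH(COOH): carboxylic acid, 1 C=O (running total 6).
CH(COCH3): ketone, 1 C=O (running total 7).
CH(NHCOCH3): amide, 1 C=O (running total 8).
CH2CO-O-COCH2: anhydride, 2 C=O (running total 10).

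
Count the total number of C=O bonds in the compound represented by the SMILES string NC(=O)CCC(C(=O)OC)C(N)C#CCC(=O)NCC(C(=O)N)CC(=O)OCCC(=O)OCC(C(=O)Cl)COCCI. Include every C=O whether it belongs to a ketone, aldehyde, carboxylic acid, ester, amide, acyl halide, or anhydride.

7

H2NCO: amide, 1 C=O (running total 1).
CH(COOCH3): ester, 1 C=O (running total 2).
CH2CONHCH2: amide, 1 C=O (running total 3).
CH(CONH2): amide, 1 C=O (running total 4).
CH2COOCH2: ester, 1 C=O (running total 5).
CH2COOCH2: ester, 1 C=O (running total 6).
CH(COCl): acyl halide, 1 C=O (running total 7).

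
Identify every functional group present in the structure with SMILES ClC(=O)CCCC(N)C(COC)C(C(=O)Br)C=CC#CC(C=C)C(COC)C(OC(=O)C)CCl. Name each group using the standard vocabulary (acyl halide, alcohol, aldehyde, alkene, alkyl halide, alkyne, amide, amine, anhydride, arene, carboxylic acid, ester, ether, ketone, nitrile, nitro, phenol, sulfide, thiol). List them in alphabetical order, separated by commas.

acyl halide, alkene, alkyl halide, alkyne, amine, ester, ether

Working along the chain:
  ClCO: –C(=O)Cl: carbonyl C bonded to C and to a halogen → acyl halide (not alkyl halide).
  CH(NH2): –NH2 on an sp³ carbon with no adjacent C=O → amine.
  CH(CH2OCH3): pendant –CH2OCH3: C–O–C linkage → ether.
  CH(COBr): pendant –C(=O)X: carbonyl C bonded to C and halogen → acyl halide.
  CH=CH: C=C double bond → alkene.
  C≡C: C≡C triple bond → alkyne.
  CH(CH=CH2): pendant –CH=CH2: C=C double bond → alkene.
  CH(CH2OCH3): pendant –CH2OCH3: C–O–C linkage → ether.
  CH(OCOCH3): pendant –OC(=O)CH3: an acyloxy group → ester.
  CH2Cl: halogen on an sp³ carbon → alkyl halide.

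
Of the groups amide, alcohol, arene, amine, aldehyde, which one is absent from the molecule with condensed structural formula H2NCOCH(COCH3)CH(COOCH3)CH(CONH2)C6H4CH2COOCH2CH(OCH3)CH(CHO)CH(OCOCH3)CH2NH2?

alcohol

amide: present (H2NCO — –C(=O)NH2: carbonyl C bonded to C and to N → amide (the N is not a separate amine)).
arene: present (C6H4 — para-disubstituted benzene ring → arene).
amine: present (CH2NH2 — –NH2 on an sp³ carbon with no adjacent C=O → amine).
aldehyde: present (CH(CHO) — pendant –CHO: carbonyl C bonded to C and H → aldehyde).
alcohol: no segment matches this pattern.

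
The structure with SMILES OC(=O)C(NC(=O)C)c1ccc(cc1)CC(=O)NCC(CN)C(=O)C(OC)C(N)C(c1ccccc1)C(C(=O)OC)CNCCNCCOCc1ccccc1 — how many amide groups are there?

2

–COOH: carbonyl C bonded to –OH and C → carboxylic acid (the –OH is not a separate alcohol).
pendant –NHC(=O)CH3: N bonded to a carbonyl → amide (not amine).
para-disubstituted benzene ring → arene.
–C(=O)–N– linkage → amide (the N is not an amine).
pendant –CH2NH2: N on sp³ C, no adjacent C=O → amine.
–C(=O)– with carbon on both sides → ketone.
pendant –OCH3: C–O–C with sp³ C, no adjacent C=O → ether.
–NH2 on an sp³ carbon with no adjacent C=O → amine.
pendant –C6H5: benzene ring → arene.
pendant –COOCH3: carbonyl C bonded to C and –OCH3 → ester.
C–N–C with sp³ carbons and no adjacent C=O → amine (secondary).
C–N–C with sp³ carbons and no adjacent C=O → amine (secondary).
C–O–C with sp³ carbons on both sides and no adjacent C=O → ether.
–C6H5 phenyl ring → arene.
Amide appears at: CH(NHCOCH3), CH2CONHCH2 → 2.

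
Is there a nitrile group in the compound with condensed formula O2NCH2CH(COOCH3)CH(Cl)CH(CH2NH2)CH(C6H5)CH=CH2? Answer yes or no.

no

Taking each segment in turn:
  O2NCH2: –NO2 on carbon → nitro group.
  CH(COOCH3): pendant –COOCH3: carbonyl C bonded to C and –OCH3 → ester.
  CH(Cl): halogen on an sp³ carbon → alkyl halide.
  CH(CH2NH2): pendant –CH2NH2: N on sp³ C, no adjacent C=O → amine.
  CH(C6H5): pendant –C6H5: benzene ring → arene.
  CH=CH2: C=C double bond → alkene.
The groups actually present are: alkene, alkyl halide, amine, arene, ester, nitro.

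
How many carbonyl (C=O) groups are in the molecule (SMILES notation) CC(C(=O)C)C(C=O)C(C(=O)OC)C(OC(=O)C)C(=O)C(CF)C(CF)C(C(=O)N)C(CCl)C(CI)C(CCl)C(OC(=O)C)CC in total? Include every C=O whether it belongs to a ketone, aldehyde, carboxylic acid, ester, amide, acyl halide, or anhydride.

7

CH(COCH3): ketone, 1 C=O (running total 1).
CH(CHO): aldehyde, 1 C=O (running total 2).
CH(COOCH3): ester, 1 C=O (running total 3).
CH(OCOCH3): ester, 1 C=O (running total 4).
CO: ketone, 1 C=O (running total 5).
CH(CONH2): amide, 1 C=O (running total 6).
CH(OCOCH3): ester, 1 C=O (running total 7).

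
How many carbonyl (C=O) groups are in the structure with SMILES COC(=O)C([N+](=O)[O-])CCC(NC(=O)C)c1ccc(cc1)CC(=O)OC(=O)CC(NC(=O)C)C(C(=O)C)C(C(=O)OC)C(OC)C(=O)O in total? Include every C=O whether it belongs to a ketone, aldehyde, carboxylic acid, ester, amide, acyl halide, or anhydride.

CH3OOC: ester, 1 C=O (running total 1).
CH(NHCOCH3): amide, 1 C=O (running total 2).
CH2CO-O-COCH2: anhydride, 2 C=O (running total 4).
CH(NHCOCH3): amide, 1 C=O (running total 5).
CH(COCH3): ketone, 1 C=O (running total 6).
CH(COOCH3): ester, 1 C=O (running total 7).
COOH: carboxylic acid, 1 C=O (running total 8).

8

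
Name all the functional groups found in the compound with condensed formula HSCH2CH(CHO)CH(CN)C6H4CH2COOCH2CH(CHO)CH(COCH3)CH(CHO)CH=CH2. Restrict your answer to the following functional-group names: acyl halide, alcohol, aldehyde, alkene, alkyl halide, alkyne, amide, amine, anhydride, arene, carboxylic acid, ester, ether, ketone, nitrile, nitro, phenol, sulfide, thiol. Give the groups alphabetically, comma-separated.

aldehyde, alkene, arene, ester, ketone, nitrile, thiol

Taking each segment in turn:
  HSCH2: –SH on an sp³ carbon → thiol.
  CH(CHO): pendant –CHO: carbonyl C bonded to C and H → aldehyde.
  CH(CN): pendant –C≡N: nitrile.
  C6H4: para-disubstituted benzene ring → arene.
  CH2COOCH2: –C(=O)–O–C with C on the carbonyl side → ester.
  CH(CHO): pendant –CHO: carbonyl C bonded to C and H → aldehyde.
  CH(COCH3): pendant –COCH3: carbonyl C bonded to two carbons → ketone.
  CH(CHO): pendant –CHO: carbonyl C bonded to C and H → aldehyde.
  CH=CH2: C=C double bond → alkene.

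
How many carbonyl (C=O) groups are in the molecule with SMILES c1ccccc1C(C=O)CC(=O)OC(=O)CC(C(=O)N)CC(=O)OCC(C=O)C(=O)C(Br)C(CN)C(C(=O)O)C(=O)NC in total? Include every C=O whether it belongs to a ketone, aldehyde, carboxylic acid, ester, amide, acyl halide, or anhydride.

9

CH(CHO): aldehyde, 1 C=O (running total 1).
CH2CO-O-COCH2: anhydride, 2 C=O (running total 3).
CH(CONH2): amide, 1 C=O (running total 4).
CH2COOCH2: ester, 1 C=O (running total 5).
CH(CHO): aldehyde, 1 C=O (running total 6).
CO: ketone, 1 C=O (running total 7).
CH(COOH): carboxylic acid, 1 C=O (running total 8).
CONHCH3: amide, 1 C=O (running total 9).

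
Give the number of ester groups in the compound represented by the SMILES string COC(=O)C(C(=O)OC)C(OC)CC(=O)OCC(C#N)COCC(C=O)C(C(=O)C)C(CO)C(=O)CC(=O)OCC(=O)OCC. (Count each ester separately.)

CH3O–C(=O)–: carbonyl C bonded to C and to –OCH3 → ester (not ketone + ether).
pendant –COOCH3: carbonyl C bonded to C and –OCH3 → ester.
pendant –OCH3: C–O–C with sp³ C, no adjacent C=O → ether.
–C(=O)–O–C with C on the carbonyl side → ester.
pendant –C≡N: nitrile.
C–O–C with sp³ carbons on both sides and no adjacent C=O → ether.
pendant –CHO: carbonyl C bonded to C and H → aldehyde.
pendant –COCH3: carbonyl C bonded to two carbons → ketone.
pendant –CH2OH on an sp³ backbone C → alcohol.
–C(=O)– with carbon on both sides → ketone.
–C(=O)–O–C with C on the carbonyl side → ester.
–C(=O)OCH2CH3: carbonyl C bonded to C and to –OEt → ester.
Ester appears at: CH3OOC, CH(COOCH3), CH2COOCH2, CH2COOCH2, COOCH2CH3 → 5.

5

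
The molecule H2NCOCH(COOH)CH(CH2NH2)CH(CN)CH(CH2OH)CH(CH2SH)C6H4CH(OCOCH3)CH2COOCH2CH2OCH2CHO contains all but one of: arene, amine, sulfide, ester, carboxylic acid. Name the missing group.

carboxylic acid: present (CH(COOH) — pendant –COOH: carbonyl C bonded to C and –OH → carboxylic acid).
amine: present (CH(CH2NH2) — pendant –CH2NH2: N on sp³ C, no adjacent C=O → amine).
arene: present (C6H4 — para-disubstituted benzene ring → arene).
ester: present (CH(OCOCH3) — pendant –OC(=O)CH3: an acyloxy group → ester).
sulfide: no segment matches this pattern.

sulfide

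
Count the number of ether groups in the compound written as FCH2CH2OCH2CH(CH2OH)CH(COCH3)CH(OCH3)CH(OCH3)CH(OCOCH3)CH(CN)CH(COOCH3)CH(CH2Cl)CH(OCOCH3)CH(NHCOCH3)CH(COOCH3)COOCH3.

3

halogen on an sp³ carbon → alkyl halide.
C–O–C with sp³ carbons on both sides and no adjacent C=O → ether.
pendant –CH2OH on an sp³ backbone C → alcohol.
pendant –COCH3: carbonyl C bonded to two carbons → ketone.
pendant –OCH3: C–O–C with sp³ C, no adjacent C=O → ether.
pendant –OCH3: C–O–C with sp³ C, no adjacent C=O → ether.
pendant –OC(=O)CH3: an acyloxy group → ester.
pendant –C≡N: nitrile.
pendant –COOCH3: carbonyl C bonded to C and –OCH3 → ester.
pendant –CH2X: halogen on sp³ carbon → alkyl halide.
pendant –OC(=O)CH3: an acyloxy group → ester.
pendant –NHC(=O)CH3: N bonded to a carbonyl → amide (not amine).
pendant –COOCH3: carbonyl C bonded to C and –OCH3 → ester.
–C(=O)OCH3: carbonyl C bonded to C and to –OCH3 → ester (not ketone + ether).
Ether appears at: CH2OCH2, CH(OCH3), CH(OCH3) → 3.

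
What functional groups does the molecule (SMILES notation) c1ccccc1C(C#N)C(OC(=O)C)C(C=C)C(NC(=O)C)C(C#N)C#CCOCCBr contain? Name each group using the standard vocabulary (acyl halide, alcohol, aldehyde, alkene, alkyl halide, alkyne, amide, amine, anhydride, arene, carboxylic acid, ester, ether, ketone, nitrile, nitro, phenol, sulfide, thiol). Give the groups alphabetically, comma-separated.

alkene, alkyl halide, alkyne, amide, arene, ester, ether, nitrile

C6H5– phenyl ring → arene.
pendant –C≡N: nitrile.
pendant –OC(=O)CH3: an acyloxy group → ester.
pendant –CH=CH2: C=C double bond → alkene.
pendant –NHC(=O)CH3: N bonded to a carbonyl → amide (not amine).
pendant –C≡N: nitrile.
C≡C triple bond → alkyne.
C–O–C with sp³ carbons on both sides and no adjacent C=O → ether.
halogen on an sp³ carbon → alkyl halide.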